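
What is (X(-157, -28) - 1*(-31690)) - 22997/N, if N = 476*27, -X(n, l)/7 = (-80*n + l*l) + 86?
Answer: -800959637/12852 ≈ -62322.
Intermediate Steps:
X(n, l) = -602 - 7*l² + 560*n (X(n, l) = -7*((-80*n + l*l) + 86) = -7*((-80*n + l²) + 86) = -7*((l² - 80*n) + 86) = -7*(86 + l² - 80*n) = -602 - 7*l² + 560*n)
N = 12852
(X(-157, -28) - 1*(-31690)) - 22997/N = ((-602 - 7*(-28)² + 560*(-157)) - 1*(-31690)) - 22997/12852 = ((-602 - 7*784 - 87920) + 31690) - 22997*1/12852 = ((-602 - 5488 - 87920) + 31690) - 22997/12852 = (-94010 + 31690) - 22997/12852 = -62320 - 22997/12852 = -800959637/12852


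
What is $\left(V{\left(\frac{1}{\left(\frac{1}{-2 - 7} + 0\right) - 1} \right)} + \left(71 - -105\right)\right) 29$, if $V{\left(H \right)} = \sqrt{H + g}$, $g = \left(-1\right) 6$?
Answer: $5104 + \frac{29 i \sqrt{690}}{10} \approx 5104.0 + 76.177 i$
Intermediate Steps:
$g = -6$
$V{\left(H \right)} = \sqrt{-6 + H}$ ($V{\left(H \right)} = \sqrt{H - 6} = \sqrt{-6 + H}$)
$\left(V{\left(\frac{1}{\left(\frac{1}{-2 - 7} + 0\right) - 1} \right)} + \left(71 - -105\right)\right) 29 = \left(\sqrt{-6 + \frac{1}{\left(\frac{1}{-2 - 7} + 0\right) - 1}} + \left(71 - -105\right)\right) 29 = \left(\sqrt{-6 + \frac{1}{\left(\frac{1}{-9} + 0\right) - 1}} + \left(71 + 105\right)\right) 29 = \left(\sqrt{-6 + \frac{1}{\left(- \frac{1}{9} + 0\right) - 1}} + 176\right) 29 = \left(\sqrt{-6 + \frac{1}{- \frac{1}{9} - 1}} + 176\right) 29 = \left(\sqrt{-6 + \frac{1}{- \frac{10}{9}}} + 176\right) 29 = \left(\sqrt{-6 - \frac{9}{10}} + 176\right) 29 = \left(\sqrt{- \frac{69}{10}} + 176\right) 29 = \left(\frac{i \sqrt{690}}{10} + 176\right) 29 = \left(176 + \frac{i \sqrt{690}}{10}\right) 29 = 5104 + \frac{29 i \sqrt{690}}{10}$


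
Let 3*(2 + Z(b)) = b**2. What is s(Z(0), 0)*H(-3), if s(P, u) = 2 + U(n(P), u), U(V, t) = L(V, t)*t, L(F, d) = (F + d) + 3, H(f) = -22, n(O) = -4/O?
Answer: -44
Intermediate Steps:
L(F, d) = 3 + F + d
U(V, t) = t*(3 + V + t) (U(V, t) = (3 + V + t)*t = t*(3 + V + t))
Z(b) = -2 + b**2/3
s(P, u) = 2 + u*(3 + u - 4/P) (s(P, u) = 2 + u*(3 - 4/P + u) = 2 + u*(3 + u - 4/P))
s(Z(0), 0)*H(-3) = ((2*(-2 + (1/3)*0**2) + 0*(-4 + (-2 + (1/3)*0**2)*(3 + 0)))/(-2 + (1/3)*0**2))*(-22) = ((2*(-2 + (1/3)*0) + 0*(-4 + (-2 + (1/3)*0)*3))/(-2 + (1/3)*0))*(-22) = ((2*(-2 + 0) + 0*(-4 + (-2 + 0)*3))/(-2 + 0))*(-22) = ((2*(-2) + 0*(-4 - 2*3))/(-2))*(-22) = -(-4 + 0*(-4 - 6))/2*(-22) = -(-4 + 0*(-10))/2*(-22) = -(-4 + 0)/2*(-22) = -1/2*(-4)*(-22) = 2*(-22) = -44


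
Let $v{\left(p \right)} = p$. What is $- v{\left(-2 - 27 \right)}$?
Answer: $29$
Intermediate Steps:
$- v{\left(-2 - 27 \right)} = - (-2 - 27) = \left(-1\right) \left(-29\right) = 29$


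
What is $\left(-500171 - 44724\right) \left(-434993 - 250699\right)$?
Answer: $373630142340$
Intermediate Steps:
$\left(-500171 - 44724\right) \left(-434993 - 250699\right) = \left(-544895\right) \left(-685692\right) = 373630142340$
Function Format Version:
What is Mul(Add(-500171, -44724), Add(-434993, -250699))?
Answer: 373630142340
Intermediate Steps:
Mul(Add(-500171, -44724), Add(-434993, -250699)) = Mul(-544895, -685692) = 373630142340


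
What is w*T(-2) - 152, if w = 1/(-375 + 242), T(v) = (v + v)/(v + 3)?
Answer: -20212/133 ≈ -151.97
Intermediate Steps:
T(v) = 2*v/(3 + v) (T(v) = (2*v)/(3 + v) = 2*v/(3 + v))
w = -1/133 (w = 1/(-133) = -1/133 ≈ -0.0075188)
w*T(-2) - 152 = -2*(-2)/(133*(3 - 2)) - 152 = -2*(-2)/(133*1) - 152 = -2*(-2)/133 - 152 = -1/133*(-4) - 152 = 4/133 - 152 = -20212/133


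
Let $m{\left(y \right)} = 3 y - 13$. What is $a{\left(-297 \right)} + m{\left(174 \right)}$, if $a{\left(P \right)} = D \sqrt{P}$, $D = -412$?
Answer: $509 - 1236 i \sqrt{33} \approx 509.0 - 7100.3 i$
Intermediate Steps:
$a{\left(P \right)} = - 412 \sqrt{P}$
$m{\left(y \right)} = -13 + 3 y$
$a{\left(-297 \right)} + m{\left(174 \right)} = - 412 \sqrt{-297} + \left(-13 + 3 \cdot 174\right) = - 412 \cdot 3 i \sqrt{33} + \left(-13 + 522\right) = - 1236 i \sqrt{33} + 509 = 509 - 1236 i \sqrt{33}$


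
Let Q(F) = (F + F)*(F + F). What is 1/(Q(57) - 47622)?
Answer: -1/34626 ≈ -2.8880e-5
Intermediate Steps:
Q(F) = 4*F² (Q(F) = (2*F)*(2*F) = 4*F²)
1/(Q(57) - 47622) = 1/(4*57² - 47622) = 1/(4*3249 - 47622) = 1/(12996 - 47622) = 1/(-34626) = -1/34626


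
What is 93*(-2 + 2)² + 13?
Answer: 13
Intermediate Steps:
93*(-2 + 2)² + 13 = 93*0² + 13 = 93*0 + 13 = 0 + 13 = 13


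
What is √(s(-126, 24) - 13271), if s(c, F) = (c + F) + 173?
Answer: 20*I*√33 ≈ 114.89*I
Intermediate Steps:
s(c, F) = 173 + F + c (s(c, F) = (F + c) + 173 = 173 + F + c)
√(s(-126, 24) - 13271) = √((173 + 24 - 126) - 13271) = √(71 - 13271) = √(-13200) = 20*I*√33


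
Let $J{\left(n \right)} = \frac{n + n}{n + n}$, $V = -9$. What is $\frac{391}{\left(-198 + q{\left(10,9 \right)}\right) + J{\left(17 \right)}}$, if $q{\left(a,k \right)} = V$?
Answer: $- \frac{391}{206} \approx -1.8981$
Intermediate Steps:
$J{\left(n \right)} = 1$ ($J{\left(n \right)} = \frac{2 n}{2 n} = 2 n \frac{1}{2 n} = 1$)
$q{\left(a,k \right)} = -9$
$\frac{391}{\left(-198 + q{\left(10,9 \right)}\right) + J{\left(17 \right)}} = \frac{391}{\left(-198 - 9\right) + 1} = \frac{391}{-207 + 1} = \frac{391}{-206} = 391 \left(- \frac{1}{206}\right) = - \frac{391}{206}$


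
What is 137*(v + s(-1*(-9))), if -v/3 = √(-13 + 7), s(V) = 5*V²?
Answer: 55485 - 411*I*√6 ≈ 55485.0 - 1006.7*I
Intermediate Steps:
v = -3*I*√6 (v = -3*√(-13 + 7) = -3*I*√6 ≈ -7.3485*I)
137*(v + s(-1*(-9))) = 137*(-3*I*√6 + 5*(-1*(-9))²) = 137*(-3*I*√6 + 5*9²) = 137*(-3*I*√6 + 5*81) = 137*(-3*I*√6 + 405) = 137*(405 - 3*I*√6) = 55485 - 411*I*√6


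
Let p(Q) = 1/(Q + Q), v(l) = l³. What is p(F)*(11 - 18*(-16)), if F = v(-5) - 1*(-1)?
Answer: -299/248 ≈ -1.2056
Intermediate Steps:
F = -124 (F = (-5)³ - 1*(-1) = -125 + 1 = -124)
p(Q) = 1/(2*Q)
p(F)*(11 - 18*(-16)) = ((½)/(-124))*(11 - 18*(-16)) = ((½)*(-1/124))*(11 + 288) = -1/248*299 = -299/248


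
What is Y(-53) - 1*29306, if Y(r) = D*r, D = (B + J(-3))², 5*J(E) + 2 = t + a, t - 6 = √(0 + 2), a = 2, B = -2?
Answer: -733604/25 + 424*√2/25 ≈ -29320.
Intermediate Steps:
t = 6 + √2 (t = 6 + √(0 + 2) = 6 + √2 ≈ 7.4142)
J(E) = 6/5 + √2/5 (J(E) = -⅖ + ((6 + √2) + 2)/5 = -⅖ + (8 + √2)/5 = -⅖ + (8/5 + √2/5) = 6/5 + √2/5)
D = (-⅘ + √2/5)² (D = (-2 + (6/5 + √2/5))² = (-⅘ + √2/5)² ≈ 0.26745)
Y(r) = r*(4 - √2)²/25 (Y(r) = ((4 - √2)²/25)*r = r*(4 - √2)²/25)
Y(-53) - 1*29306 = (1/25)*(-53)*(4 - √2)² - 1*29306 = -53*(4 - √2)²/25 - 29306 = -29306 - 53*(4 - √2)²/25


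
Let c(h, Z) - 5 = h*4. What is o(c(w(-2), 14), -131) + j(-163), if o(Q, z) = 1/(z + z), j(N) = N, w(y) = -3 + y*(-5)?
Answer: -42707/262 ≈ -163.00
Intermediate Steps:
w(y) = -3 - 5*y
c(h, Z) = 5 + 4*h (c(h, Z) = 5 + h*4 = 5 + 4*h)
o(Q, z) = 1/(2*z)
o(c(w(-2), 14), -131) + j(-163) = (½)/(-131) - 163 = (½)*(-1/131) - 163 = -1/262 - 163 = -42707/262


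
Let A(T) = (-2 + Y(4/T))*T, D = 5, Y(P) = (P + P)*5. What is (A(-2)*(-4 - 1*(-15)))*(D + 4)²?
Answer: 39204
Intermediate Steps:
Y(P) = 10*P (Y(P) = (2*P)*5 = 10*P)
A(T) = T*(-2 + 40/T) (A(T) = (-2 + 10*(4/T))*T = (-2 + 40/T)*T = T*(-2 + 40/T))
(A(-2)*(-4 - 1*(-15)))*(D + 4)² = ((40 - 2*(-2))*(-4 - 1*(-15)))*(5 + 4)² = ((40 + 4)*(-4 + 15))*9² = (44*11)*81 = 484*81 = 39204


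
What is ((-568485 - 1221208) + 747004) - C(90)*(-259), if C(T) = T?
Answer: -1019379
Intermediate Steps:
((-568485 - 1221208) + 747004) - C(90)*(-259) = ((-568485 - 1221208) + 747004) - 90*(-259) = (-1789693 + 747004) - 1*(-23310) = -1042689 + 23310 = -1019379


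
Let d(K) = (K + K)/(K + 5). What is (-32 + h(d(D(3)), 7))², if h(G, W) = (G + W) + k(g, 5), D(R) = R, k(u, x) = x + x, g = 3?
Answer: 3249/16 ≈ 203.06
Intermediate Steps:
k(u, x) = 2*x
d(K) = 2*K/(5 + K) (d(K) = (2*K)/(5 + K) = 2*K/(5 + K))
h(G, W) = 10 + G + W (h(G, W) = (G + W) + 2*5 = (G + W) + 10 = 10 + G + W)
(-32 + h(d(D(3)), 7))² = (-32 + (10 + 2*3/(5 + 3) + 7))² = (-32 + (10 + 2*3/8 + 7))² = (-32 + (10 + 2*3*(⅛) + 7))² = (-32 + (10 + ¾ + 7))² = (-32 + 71/4)² = (-57/4)² = 3249/16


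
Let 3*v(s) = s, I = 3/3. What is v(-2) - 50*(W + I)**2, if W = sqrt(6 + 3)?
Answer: -2402/3 ≈ -800.67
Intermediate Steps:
W = 3 (W = sqrt(9) = 3)
I = 1 (I = 3*(1/3) = 1)
v(s) = s/3
v(-2) - 50*(W + I)**2 = (1/3)*(-2) - 50*(3 + 1)**2 = -2/3 - 50*4**2 = -2/3 - 50*16 = -2/3 - 800 = -2402/3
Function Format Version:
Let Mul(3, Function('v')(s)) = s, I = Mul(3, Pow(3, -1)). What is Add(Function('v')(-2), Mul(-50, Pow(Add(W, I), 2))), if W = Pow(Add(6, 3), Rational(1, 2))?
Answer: Rational(-2402, 3) ≈ -800.67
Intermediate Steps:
W = 3 (W = Pow(9, Rational(1, 2)) = 3)
I = 1 (I = Mul(3, Rational(1, 3)) = 1)
Function('v')(s) = Mul(Rational(1, 3), s)
Add(Function('v')(-2), Mul(-50, Pow(Add(W, I), 2))) = Add(Mul(Rational(1, 3), -2), Mul(-50, Pow(Add(3, 1), 2))) = Add(Rational(-2, 3), Mul(-50, Pow(4, 2))) = Add(Rational(-2, 3), Mul(-50, 16)) = Add(Rational(-2, 3), -800) = Rational(-2402, 3)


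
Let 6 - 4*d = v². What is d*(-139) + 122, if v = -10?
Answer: 6777/2 ≈ 3388.5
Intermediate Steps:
d = -47/2 (d = 3/2 - ¼*(-10)² = 3/2 - ¼*100 = 3/2 - 25 = -47/2 ≈ -23.500)
d*(-139) + 122 = -47/2*(-139) + 122 = 6533/2 + 122 = 6777/2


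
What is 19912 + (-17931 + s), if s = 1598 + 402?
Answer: 3981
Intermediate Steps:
s = 2000
19912 + (-17931 + s) = 19912 + (-17931 + 2000) = 19912 - 15931 = 3981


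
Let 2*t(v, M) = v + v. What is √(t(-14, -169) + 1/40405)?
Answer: I*√22855855945/40405 ≈ 3.7417*I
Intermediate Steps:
t(v, M) = v (t(v, M) = (v + v)/2 = (2*v)/2 = v)
√(t(-14, -169) + 1/40405) = √(-14 + 1/40405) = √(-565669/40405) = I*√22855855945/40405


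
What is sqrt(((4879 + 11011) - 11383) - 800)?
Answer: sqrt(3707) ≈ 60.885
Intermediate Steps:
sqrt(((4879 + 11011) - 11383) - 800) = sqrt((15890 - 11383) - 800) = sqrt(4507 - 800) = sqrt(3707)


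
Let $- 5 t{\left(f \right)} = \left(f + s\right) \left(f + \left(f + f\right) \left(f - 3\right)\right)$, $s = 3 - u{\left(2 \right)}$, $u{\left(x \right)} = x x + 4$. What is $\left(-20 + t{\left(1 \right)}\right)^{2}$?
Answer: $\frac{12544}{25} \approx 501.76$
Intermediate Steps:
$u{\left(x \right)} = 4 + x^{2}$ ($u{\left(x \right)} = x^{2} + 4 = 4 + x^{2}$)
$s = -5$ ($s = 3 - \left(4 + 2^{2}\right) = 3 - \left(4 + 4\right) = 3 - 8 = -5$)
$t{\left(f \right)} = - \frac{\left(-5 + f\right) \left(f + 2 f \left(-3 + f\right)\right)}{5}$ ($t{\left(f \right)} = - \frac{\left(f - 5\right) \left(f + \left(f + f\right) \left(f - 3\right)\right)}{5} = - \frac{\left(-5 + f\right) \left(f + 2 f \left(-3 + f\right)\right)}{5}$)
$\left(-20 + t{\left(1 \right)}\right)^{2} = \left(-20 + \frac{1}{5} \cdot 1 \left(-25 - 2 \cdot 1^{2} + 15 \cdot 1\right)\right)^{2} = \left(-20 + \frac{1}{5} \cdot 1 \left(-25 - 2 + 15\right)\right)^{2} = \left(-20 + \frac{1}{5} \cdot 1 \left(-12\right)\right)^{2} = \left(-20 - \frac{12}{5}\right)^{2} = \left(- \frac{112}{5}\right)^{2} = \frac{12544}{25}$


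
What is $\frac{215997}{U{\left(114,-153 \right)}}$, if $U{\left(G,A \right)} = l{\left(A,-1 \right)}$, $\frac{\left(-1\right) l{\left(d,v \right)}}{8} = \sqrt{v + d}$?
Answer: $\frac{215997 i \sqrt{154}}{1232} \approx 2175.7 i$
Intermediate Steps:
$l{\left(d,v \right)} = - 8 \sqrt{d + v}$ ($l{\left(d,v \right)} = - 8 \sqrt{v + d} = - 8 \sqrt{d + v}$)
$U{\left(G,A \right)} = - 8 \sqrt{-1 + A}$ ($U{\left(G,A \right)} = - 8 \sqrt{A - 1} = - 8 \sqrt{-1 + A}$)
$\frac{215997}{U{\left(114,-153 \right)}} = \frac{215997}{\left(-8\right) \sqrt{-1 - 153}} = \frac{215997}{\left(-8\right) \sqrt{-154}} = \frac{215997}{\left(-8\right) i \sqrt{154}} = 215997 \frac{i \sqrt{154}}{1232} = \frac{215997 i \sqrt{154}}{1232}$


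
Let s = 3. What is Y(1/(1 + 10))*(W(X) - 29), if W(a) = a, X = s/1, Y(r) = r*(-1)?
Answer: 26/11 ≈ 2.3636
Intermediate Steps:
Y(r) = -r
X = 3 (X = 3/1 = 3*1 = 3)
Y(1/(1 + 10))*(W(X) - 29) = (-1/(1 + 10))*(3 - 29) = -1/11*(-26) = 26/11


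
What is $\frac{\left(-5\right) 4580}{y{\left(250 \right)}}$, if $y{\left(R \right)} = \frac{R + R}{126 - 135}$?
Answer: $\frac{2061}{5} \approx 412.2$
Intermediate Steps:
$y{\left(R \right)} = - \frac{2 R}{9}$ ($y{\left(R \right)} = \frac{2 R}{-9} = 2 R \left(- \frac{1}{9}\right) = - \frac{2 R}{9}$)
$\frac{\left(-5\right) 4580}{y{\left(250 \right)}} = \frac{\left(-5\right) 4580}{\left(- \frac{2}{9}\right) 250} = - \frac{22900}{- \frac{500}{9}} = \left(-22900\right) \left(- \frac{9}{500}\right) = \frac{2061}{5}$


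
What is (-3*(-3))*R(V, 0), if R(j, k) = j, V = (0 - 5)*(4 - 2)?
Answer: -90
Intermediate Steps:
V = -10 (V = -5*2 = -10)
(-3*(-3))*R(V, 0) = -3*(-3)*(-10) = 9*(-10) = -90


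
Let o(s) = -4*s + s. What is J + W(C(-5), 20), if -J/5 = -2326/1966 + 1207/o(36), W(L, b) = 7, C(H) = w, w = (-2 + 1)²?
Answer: 7303573/106164 ≈ 68.795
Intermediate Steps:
w = 1 (w = (-1)² = 1)
o(s) = -3*s
C(H) = 1
J = 6560425/106164 (J = -5*(-2326/1966 + 1207/((-3*36))) = -5*(-2326*1/1966 + 1207/(-108)) = -5*(-1163/983 + 1207*(-1/108)) = -5*(-1163/983 - 1207/108) = -5*(-1312085/106164) = 6560425/106164 ≈ 61.795)
J + W(C(-5), 20) = 6560425/106164 + 7 = 7303573/106164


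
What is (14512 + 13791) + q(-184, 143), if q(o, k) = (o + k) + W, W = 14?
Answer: 28276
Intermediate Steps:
q(o, k) = 14 + k + o (q(o, k) = (o + k) + 14 = (k + o) + 14 = 14 + k + o)
(14512 + 13791) + q(-184, 143) = (14512 + 13791) + (14 + 143 - 184) = 28303 - 27 = 28276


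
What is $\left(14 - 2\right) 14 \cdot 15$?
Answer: $2520$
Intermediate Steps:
$\left(14 - 2\right) 14 \cdot 15 = 12 \cdot 14 \cdot 15 = 168 \cdot 15 = 2520$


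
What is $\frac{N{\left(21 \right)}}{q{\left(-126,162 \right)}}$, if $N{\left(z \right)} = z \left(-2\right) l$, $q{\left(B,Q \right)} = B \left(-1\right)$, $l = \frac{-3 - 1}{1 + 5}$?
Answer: $\frac{2}{9} \approx 0.22222$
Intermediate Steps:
$l = - \frac{2}{3}$ ($l = - \frac{4}{6} = \left(-4\right) \frac{1}{6} = - \frac{2}{3} \approx -0.66667$)
$q{\left(B,Q \right)} = - B$
$N{\left(z \right)} = \frac{4 z}{3}$ ($N{\left(z \right)} = z \left(-2\right) \left(- \frac{2}{3}\right) = - 2 z \left(- \frac{2}{3}\right) = \frac{4 z}{3}$)
$\frac{N{\left(21 \right)}}{q{\left(-126,162 \right)}} = \frac{\frac{4}{3} \cdot 21}{\left(-1\right) \left(-126\right)} = \frac{28}{126} = 28 \cdot \frac{1}{126} = \frac{2}{9}$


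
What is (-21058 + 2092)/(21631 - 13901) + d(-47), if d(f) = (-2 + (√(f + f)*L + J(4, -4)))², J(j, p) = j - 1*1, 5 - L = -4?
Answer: -29433728/3865 + 18*I*√94 ≈ -7615.5 + 174.52*I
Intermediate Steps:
L = 9 (L = 5 - 1*(-4) = 5 + 4 = 9)
J(j, p) = -1 + j (J(j, p) = j - 1 = -1 + j)
d(f) = (1 + 9*√2*√f)² (d(f) = (-2 + (√(f + f)*9 + (-1 + 4)))² = (-2 + (√(2*f)*9 + 3))² = (-2 + ((√2*√f)*9 + 3))² = (-2 + (9*√2*√f + 3))² = (-2 + (3 + 9*√2*√f))² = (1 + 9*√2*√f)²)
(-21058 + 2092)/(21631 - 13901) + d(-47) = (-21058 + 2092)/(21631 - 13901) + (1 + 9*√2*√(-47))² = -18966/7730 + (1 + 9*√2*(I*√47))² = -18966*1/7730 + (1 + 9*I*√94)² = -9483/3865 + (1 + 9*I*√94)²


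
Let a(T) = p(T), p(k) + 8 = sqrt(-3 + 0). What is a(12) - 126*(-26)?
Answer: 3268 + I*sqrt(3) ≈ 3268.0 + 1.732*I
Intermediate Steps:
p(k) = -8 + I*sqrt(3) (p(k) = -8 + sqrt(-3 + 0) = -8 + sqrt(-3) = -8 + I*sqrt(3))
a(T) = -8 + I*sqrt(3)
a(12) - 126*(-26) = (-8 + I*sqrt(3)) - 126*(-26) = (-8 + I*sqrt(3)) + 3276 = 3268 + I*sqrt(3)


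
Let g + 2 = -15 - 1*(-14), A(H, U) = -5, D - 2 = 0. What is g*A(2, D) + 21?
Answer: 36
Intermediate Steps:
D = 2 (D = 2 + 0 = 2)
g = -3 (g = -2 + (-15 - 1*(-14)) = -2 + (-15 + 14) = -2 - 1 = -3)
g*A(2, D) + 21 = -3*(-5) + 21 = 15 + 21 = 36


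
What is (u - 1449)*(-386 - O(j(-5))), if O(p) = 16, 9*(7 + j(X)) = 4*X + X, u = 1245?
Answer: 82008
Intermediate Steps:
j(X) = -7 + 5*X/9 (j(X) = -7 + (4*X + X)/9 = -7 + (5*X)/9 = -7 + 5*X/9)
(u - 1449)*(-386 - O(j(-5))) = (1245 - 1449)*(-386 - 1*16) = -204*(-386 - 16) = -204*(-402) = 82008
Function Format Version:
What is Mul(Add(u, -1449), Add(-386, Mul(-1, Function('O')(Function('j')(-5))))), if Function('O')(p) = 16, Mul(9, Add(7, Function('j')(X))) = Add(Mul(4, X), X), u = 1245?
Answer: 82008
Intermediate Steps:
Function('j')(X) = Add(-7, Mul(Rational(5, 9), X)) (Function('j')(X) = Add(-7, Mul(Rational(1, 9), Add(Mul(4, X), X))) = Add(-7, Mul(Rational(1, 9), Mul(5, X))) = Add(-7, Mul(Rational(5, 9), X)))
Mul(Add(u, -1449), Add(-386, Mul(-1, Function('O')(Function('j')(-5))))) = Mul(Add(1245, -1449), Add(-386, Mul(-1, 16))) = Mul(-204, Add(-386, -16)) = Mul(-204, -402) = 82008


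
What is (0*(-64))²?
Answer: 0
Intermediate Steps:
(0*(-64))² = 0² = 0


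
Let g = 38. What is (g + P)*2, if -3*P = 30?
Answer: 56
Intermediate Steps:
P = -10 (P = -⅓*30 = -10)
(g + P)*2 = (38 - 10)*2 = 28*2 = 56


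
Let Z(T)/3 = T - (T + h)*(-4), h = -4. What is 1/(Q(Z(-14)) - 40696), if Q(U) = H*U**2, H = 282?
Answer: 1/18730352 ≈ 5.3389e-8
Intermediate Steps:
Z(T) = -48 + 15*T (Z(T) = 3*(T - (T - 4)*(-4)) = 3*(T - (-4 + T)*(-4)) = 3*(T - (16 - 4*T)) = 3*(T + (-16 + 4*T)) = 3*(-16 + 5*T) = -48 + 15*T)
Q(U) = 282*U**2
1/(Q(Z(-14)) - 40696) = 1/(282*(-48 + 15*(-14))**2 - 40696) = 1/(282*(-48 - 210)**2 - 40696) = 1/(282*(-258)**2 - 40696) = 1/(282*66564 - 40696) = 1/(18771048 - 40696) = 1/18730352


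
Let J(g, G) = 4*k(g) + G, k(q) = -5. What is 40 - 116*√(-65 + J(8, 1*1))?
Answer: 40 - 232*I*√21 ≈ 40.0 - 1063.2*I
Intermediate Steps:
J(g, G) = -20 + G (J(g, G) = 4*(-5) + G = -20 + G)
40 - 116*√(-65 + J(8, 1*1)) = 40 - 116*√(-65 + (-20 + 1*1)) = 40 - 116*√(-65 + (-20 + 1)) = 40 - 116*√(-65 - 19) = 40 - 232*I*√21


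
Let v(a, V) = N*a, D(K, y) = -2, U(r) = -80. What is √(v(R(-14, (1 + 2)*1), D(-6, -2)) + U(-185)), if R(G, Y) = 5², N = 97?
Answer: √2345 ≈ 48.425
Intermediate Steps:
R(G, Y) = 25
v(a, V) = 97*a
√(v(R(-14, (1 + 2)*1), D(-6, -2)) + U(-185)) = √(97*25 - 80) = √(2425 - 80) = √2345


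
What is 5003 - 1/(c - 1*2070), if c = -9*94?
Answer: 14588749/2916 ≈ 5003.0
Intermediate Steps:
c = -846
5003 - 1/(c - 1*2070) = 5003 - 1/(-846 - 1*2070) = 5003 - 1/(-846 - 2070) = 5003 - 1/(-2916) = 5003 - 1*(-1/2916) = 5003 + 1/2916 = 14588749/2916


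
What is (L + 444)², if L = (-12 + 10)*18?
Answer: 166464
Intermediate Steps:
L = -36 (L = -2*18 = -36)
(L + 444)² = (-36 + 444)² = 408² = 166464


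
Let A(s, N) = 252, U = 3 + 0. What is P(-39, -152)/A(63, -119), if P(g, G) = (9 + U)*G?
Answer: -152/21 ≈ -7.2381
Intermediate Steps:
U = 3
P(g, G) = 12*G (P(g, G) = (9 + 3)*G = 12*G)
P(-39, -152)/A(63, -119) = (12*(-152))/252 = -1824*1/252 = -152/21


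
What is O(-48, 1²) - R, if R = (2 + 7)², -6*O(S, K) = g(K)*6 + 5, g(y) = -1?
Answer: -485/6 ≈ -80.833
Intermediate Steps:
O(S, K) = ⅙ (O(S, K) = -(-1*6 + 5)/6 = -(-6 + 5)/6 = -⅙*(-1) = ⅙)
R = 81 (R = 9² = 81)
O(-48, 1²) - R = ⅙ - 1*81 = ⅙ - 81 = -485/6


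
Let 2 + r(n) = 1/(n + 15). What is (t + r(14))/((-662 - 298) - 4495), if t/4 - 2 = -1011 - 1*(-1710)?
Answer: -81259/158195 ≈ -0.51366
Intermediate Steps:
r(n) = -2 + 1/(15 + n) (r(n) = -2 + 1/(n + 15) = -2 + 1/(15 + n))
t = 2804 (t = 8 + 4*(-1011 - 1*(-1710)) = 8 + 4*(-1011 + 1710) = 8 + 4*699 = 8 + 2796 = 2804)
(t + r(14))/((-662 - 298) - 4495) = (2804 + (-29 - 2*14)/(15 + 14))/((-662 - 298) - 4495) = (2804 + (-29 - 28)/29)/(-960 - 4495) = (2804 + (1/29)*(-57))/(-5455) = (2804 - 57/29)*(-1/5455) = (81259/29)*(-1/5455) = -81259/158195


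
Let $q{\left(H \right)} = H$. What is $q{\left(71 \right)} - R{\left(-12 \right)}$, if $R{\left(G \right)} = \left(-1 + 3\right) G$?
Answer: $95$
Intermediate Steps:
$R{\left(G \right)} = 2 G$
$q{\left(71 \right)} - R{\left(-12 \right)} = 71 - 2 \left(-12\right) = 71 - -24 = 71 + 24 = 95$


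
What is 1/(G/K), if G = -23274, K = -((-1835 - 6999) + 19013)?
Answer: 377/862 ≈ 0.43736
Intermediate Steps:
K = -10179 (K = -(-8834 + 19013) = -1*10179 = -10179)
1/(G/K) = 1/(-23274/(-10179)) = 1/(-23274*(-1/10179)) = 1/(862/377) = 377/862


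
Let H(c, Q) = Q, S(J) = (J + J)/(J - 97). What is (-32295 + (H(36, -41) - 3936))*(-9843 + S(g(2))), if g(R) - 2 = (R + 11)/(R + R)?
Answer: 131029807056/367 ≈ 3.5703e+8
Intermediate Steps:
g(R) = 2 + (11 + R)/(2*R) (g(R) = 2 + (R + 11)/(R + R) = 2 + (11 + R)/((2*R)) = 2 + (11 + R)*(1/(2*R)) = 2 + (11 + R)/(2*R))
S(J) = 2*J/(-97 + J) (S(J) = (2*J)/(-97 + J) = 2*J/(-97 + J))
(-32295 + (H(36, -41) - 3936))*(-9843 + S(g(2))) = (-32295 + (-41 - 3936))*(-9843 + 2*((1/2)*(11 + 5*2)/2)/(-97 + (1/2)*(11 + 5*2)/2)) = (-32295 - 3977)*(-9843 + 2*((1/2)*(1/2)*(11 + 10))/(-97 + (1/2)*(1/2)*(11 + 10))) = -36272*(-9843 + 2*((1/2)*(1/2)*21)/(-97 + (1/2)*(1/2)*21)) = -36272*(-9843 + 2*(21/4)/(-97 + 21/4)) = -36272*(-9843 + 2*(21/4)/(-367/4)) = -36272*(-9843 + 2*(21/4)*(-4/367)) = -36272*(-9843 - 42/367) = -36272*(-3612423/367) = 131029807056/367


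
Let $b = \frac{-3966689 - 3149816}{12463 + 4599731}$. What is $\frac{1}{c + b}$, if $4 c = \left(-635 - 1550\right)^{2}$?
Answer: $\frac{9224388}{11009811716815} \approx 8.3783 \cdot 10^{-7}$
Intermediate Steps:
$c = \frac{4774225}{4}$ ($c = \frac{\left(-635 - 1550\right)^{2}}{4} = \frac{\left(-2185\right)^{2}}{4} = \frac{1}{4} \cdot 4774225 = \frac{4774225}{4} \approx 1.1936 \cdot 10^{6}$)
$b = - \frac{7116505}{4612194} \approx -1.543$
$\frac{1}{c + b} = \frac{1}{\frac{4774225}{4} - \frac{7116505}{4612194}} = \frac{1}{\frac{11009811716815}{9224388}} = \frac{9224388}{11009811716815}$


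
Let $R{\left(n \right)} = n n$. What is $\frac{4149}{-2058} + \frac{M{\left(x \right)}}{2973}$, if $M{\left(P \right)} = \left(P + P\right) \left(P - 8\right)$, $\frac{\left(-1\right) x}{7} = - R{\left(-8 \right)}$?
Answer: $\frac{266336981}{2039478} \approx 130.59$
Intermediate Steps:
$R{\left(n \right)} = n^{2}$
$x = 448$ ($x = - 7 \left(- \left(-8\right)^{2}\right) = - 7 \left(\left(-1\right) 64\right) = \left(-7\right) \left(-64\right) = 448$)
$M{\left(P \right)} = 2 P \left(-8 + P\right)$
$\frac{4149}{-2058} + \frac{M{\left(x \right)}}{2973} = \frac{4149}{-2058} + \frac{2 \cdot 448 \left(-8 + 448\right)}{2973} = 4149 \left(- \frac{1}{2058}\right) + 2 \cdot 448 \cdot 440 \cdot \frac{1}{2973} = - \frac{1383}{686} + 394240 \cdot \frac{1}{2973} = - \frac{1383}{686} + \frac{394240}{2973} = \frac{266336981}{2039478}$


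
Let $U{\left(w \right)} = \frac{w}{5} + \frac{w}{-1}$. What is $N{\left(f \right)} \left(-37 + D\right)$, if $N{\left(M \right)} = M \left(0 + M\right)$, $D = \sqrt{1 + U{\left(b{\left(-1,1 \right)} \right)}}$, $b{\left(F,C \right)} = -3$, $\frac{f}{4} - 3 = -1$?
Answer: $-2368 + \frac{64 \sqrt{85}}{5} \approx -2250.0$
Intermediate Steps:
$f = 8$ ($f = 12 + 4 \left(-1\right) = 12 - 4 = 8$)
$U{\left(w \right)} = - \frac{4 w}{5}$ ($U{\left(w \right)} = w \frac{1}{5} + w \left(-1\right) = \frac{w}{5} - w = - \frac{4 w}{5}$)
$D = \frac{\sqrt{85}}{5}$ ($D = \sqrt{1 - - \frac{12}{5}} = \sqrt{1 + \frac{12}{5}} = \sqrt{\frac{17}{5}} = \frac{\sqrt{85}}{5} \approx 1.8439$)
$N{\left(M \right)} = M^{2}$ ($N{\left(M \right)} = M M = M^{2}$)
$N{\left(f \right)} \left(-37 + D\right) = 8^{2} \left(-37 + \frac{\sqrt{85}}{5}\right) = 64 \left(-37 + \frac{\sqrt{85}}{5}\right) = -2368 + \frac{64 \sqrt{85}}{5}$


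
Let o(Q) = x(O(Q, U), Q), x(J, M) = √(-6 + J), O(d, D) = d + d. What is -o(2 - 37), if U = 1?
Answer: -2*I*√19 ≈ -8.7178*I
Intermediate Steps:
O(d, D) = 2*d
o(Q) = √(-6 + 2*Q)
-o(2 - 37) = -√(-6 + 2*(2 - 37)) = -√(-6 + 2*(-35)) = -√(-6 - 70) = -√(-76) = -2*I*√19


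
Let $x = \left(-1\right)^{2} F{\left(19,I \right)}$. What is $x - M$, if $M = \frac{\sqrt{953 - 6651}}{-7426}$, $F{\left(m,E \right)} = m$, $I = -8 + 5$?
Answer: $19 + \frac{i \sqrt{5698}}{7426} \approx 19.0 + 0.010165 i$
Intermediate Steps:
$I = -3$
$x = 19$ ($x = \left(-1\right)^{2} \cdot 19 = 1 \cdot 19 = 19$)
$M = - \frac{i \sqrt{5698}}{7426}$ ($M = \sqrt{-5698} \left(- \frac{1}{7426}\right) = i \sqrt{5698} \left(- \frac{1}{7426}\right) = - \frac{i \sqrt{5698}}{7426} \approx - 0.010165 i$)
$x - M = 19 - - \frac{i \sqrt{5698}}{7426} = 19 + \frac{i \sqrt{5698}}{7426}$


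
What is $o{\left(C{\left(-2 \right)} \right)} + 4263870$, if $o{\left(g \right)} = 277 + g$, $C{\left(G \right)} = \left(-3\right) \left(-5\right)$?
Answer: $4264162$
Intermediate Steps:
$C{\left(G \right)} = 15$
$o{\left(C{\left(-2 \right)} \right)} + 4263870 = \left(277 + 15\right) + 4263870 = 292 + 4263870 = 4264162$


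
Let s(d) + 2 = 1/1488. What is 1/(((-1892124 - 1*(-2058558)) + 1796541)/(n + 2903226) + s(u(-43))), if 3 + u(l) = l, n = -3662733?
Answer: -53816496/246687625 ≈ -0.21816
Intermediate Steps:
u(l) = -3 + l
s(d) = -2975/1488 (s(d) = -2 + 1/1488 = -2975/1488)
1/(((-1892124 - 1*(-2058558)) + 1796541)/(n + 2903226) + s(u(-43))) = 1/(((-1892124 - 1*(-2058558)) + 1796541)/(-3662733 + 2903226) - 2975/1488) = 1/(((-1892124 + 2058558) + 1796541)/(-759507) - 2975/1488) = 1/((166434 + 1796541)*(-1/759507) - 2975/1488) = 1/(1962975*(-1/759507) - 2975/1488) = 1/(-93475/36167 - 2975/1488) = 1/(-246687625/53816496) = -53816496/246687625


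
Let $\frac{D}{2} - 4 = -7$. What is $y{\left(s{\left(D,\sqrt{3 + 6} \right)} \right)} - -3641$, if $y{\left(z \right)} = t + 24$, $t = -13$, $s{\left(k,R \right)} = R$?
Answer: $3652$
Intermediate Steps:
$D = -6$ ($D = 8 + 2 \left(-7\right) = 8 - 14 = -6$)
$y{\left(z \right)} = 11$ ($y{\left(z \right)} = -13 + 24 = 11$)
$y{\left(s{\left(D,\sqrt{3 + 6} \right)} \right)} - -3641 = 11 - -3641 = 11 + 3641 = 3652$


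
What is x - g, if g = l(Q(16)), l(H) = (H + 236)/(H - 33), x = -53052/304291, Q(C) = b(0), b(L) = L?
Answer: 70061960/10041603 ≈ 6.9772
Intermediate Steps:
Q(C) = 0
x = -53052/304291 (x = -53052*1/304291 = -53052/304291 ≈ -0.17435)
l(H) = (236 + H)/(-33 + H)
g = -236/33 (g = (236 + 0)/(-33 + 0) = 236/(-33) = -1/33*236 = -236/33 ≈ -7.1515)
x - g = -53052/304291 - 1*(-236/33) = -53052/304291 + 236/33 = 70061960/10041603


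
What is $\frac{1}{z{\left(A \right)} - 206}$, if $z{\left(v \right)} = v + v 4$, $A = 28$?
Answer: $- \frac{1}{66} \approx -0.015152$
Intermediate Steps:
$z{\left(v \right)} = 5 v$ ($z{\left(v \right)} = v + 4 v = 5 v$)
$\frac{1}{z{\left(A \right)} - 206} = \frac{1}{5 \cdot 28 - 206} = \frac{1}{140 - 206} = \frac{1}{-66} = - \frac{1}{66}$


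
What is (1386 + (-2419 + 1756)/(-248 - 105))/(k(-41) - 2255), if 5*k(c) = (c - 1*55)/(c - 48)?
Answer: -218014845/354192787 ≈ -0.61553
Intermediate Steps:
k(c) = (-55 + c)/(5*(-48 + c)) (k(c) = ((c - 1*55)/(c - 48))/5 = ((c - 55)/(-48 + c))/5 = ((-55 + c)/(-48 + c))/5 = (-55 + c)/(5*(-48 + c)))
(1386 + (-2419 + 1756)/(-248 - 105))/(k(-41) - 2255) = (1386 + (-2419 + 1756)/(-248 - 105))/((-55 - 41)/(5*(-48 - 41)) - 2255) = (1386 - 663/(-353))/((⅕)*(-96)/(-89) - 2255) = (1386 - 663*(-1/353))/((⅕)*(-1/89)*(-96) - 2255) = (1386 + 663/353)/(96/445 - 2255) = 489921/(353*(-1003379/445)) = (489921/353)*(-445/1003379) = -218014845/354192787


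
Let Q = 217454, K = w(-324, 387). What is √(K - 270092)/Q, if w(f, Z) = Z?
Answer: I*√269705/217454 ≈ 0.0023882*I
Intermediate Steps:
K = 387
√(K - 270092)/Q = √(387 - 270092)/217454 = √(-269705)*(1/217454) = (I*√269705)*(1/217454) = I*√269705/217454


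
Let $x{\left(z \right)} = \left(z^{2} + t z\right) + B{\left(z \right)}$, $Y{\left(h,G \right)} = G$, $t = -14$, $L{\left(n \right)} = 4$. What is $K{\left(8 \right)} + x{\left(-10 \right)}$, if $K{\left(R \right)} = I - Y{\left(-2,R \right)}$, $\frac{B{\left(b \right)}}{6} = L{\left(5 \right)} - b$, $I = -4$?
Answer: $312$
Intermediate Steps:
$B{\left(b \right)} = 24 - 6 b$ ($B{\left(b \right)} = 6 \left(4 - b\right) = 24 - 6 b$)
$x{\left(z \right)} = 24 + z^{2} - 20 z$ ($x{\left(z \right)} = \left(z^{2} - 14 z\right) - \left(-24 + 6 z\right) = 24 + z^{2} - 20 z$)
$K{\left(R \right)} = -4 - R$
$K{\left(8 \right)} + x{\left(-10 \right)} = \left(-4 - 8\right) + \left(24 + \left(-10\right)^{2} - -200\right) = \left(-4 - 8\right) + \left(24 + 100 + 200\right) = -12 + 324 = 312$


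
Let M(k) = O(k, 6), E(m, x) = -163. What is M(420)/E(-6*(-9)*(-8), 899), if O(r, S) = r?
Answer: -420/163 ≈ -2.5767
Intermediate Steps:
M(k) = k
M(420)/E(-6*(-9)*(-8), 899) = 420/(-163) = 420*(-1/163) = -420/163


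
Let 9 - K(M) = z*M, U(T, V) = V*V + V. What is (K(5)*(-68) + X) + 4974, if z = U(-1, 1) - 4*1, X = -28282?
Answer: -24600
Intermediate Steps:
U(T, V) = V + V² (U(T, V) = V² + V = V + V²)
z = -2 (z = 1*(1 + 1) - 4*1 = 1*2 - 4 = 2 - 4 = -2)
K(M) = 9 + 2*M (K(M) = 9 - (-2)*M = 9 + 2*M)
(K(5)*(-68) + X) + 4974 = ((9 + 2*5)*(-68) - 28282) + 4974 = ((9 + 10)*(-68) - 28282) + 4974 = (19*(-68) - 28282) + 4974 = (-1292 - 28282) + 4974 = -29574 + 4974 = -24600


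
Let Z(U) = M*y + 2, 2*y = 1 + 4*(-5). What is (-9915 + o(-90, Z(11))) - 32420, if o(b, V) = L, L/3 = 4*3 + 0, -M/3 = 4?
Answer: -42299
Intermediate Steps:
M = -12 (M = -3*4 = -12)
y = -19/2 (y = (1 + 4*(-5))/2 = (1 - 20)/2 = (1/2)*(-19) = -19/2 ≈ -9.5000)
L = 36 (L = 3*(4*3 + 0) = 3*(12 + 0) = 3*12 = 36)
Z(U) = 116 (Z(U) = -12*(-19/2) + 2 = 114 + 2 = 116)
o(b, V) = 36
(-9915 + o(-90, Z(11))) - 32420 = (-9915 + 36) - 32420 = -9879 - 32420 = -42299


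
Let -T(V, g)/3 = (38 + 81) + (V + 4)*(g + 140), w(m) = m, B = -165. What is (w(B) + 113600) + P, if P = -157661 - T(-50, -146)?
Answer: -43041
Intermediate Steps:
T(V, g) = -357 - 3*(4 + V)*(140 + g) (T(V, g) = -3*((38 + 81) + (V + 4)*(g + 140)) = -3*(119 + (4 + V)*(140 + g)) = -357 - 3*(4 + V)*(140 + g))
P = -156476 (P = -157661 - (-2037 - 420*(-50) - 12*(-146) - 3*(-50)*(-146)) = -157661 - (-2037 + 21000 + 1752 - 21900) = -157661 - 1*(-1185) = -157661 + 1185 = -156476)
(w(B) + 113600) + P = (-165 + 113600) - 156476 = 113435 - 156476 = -43041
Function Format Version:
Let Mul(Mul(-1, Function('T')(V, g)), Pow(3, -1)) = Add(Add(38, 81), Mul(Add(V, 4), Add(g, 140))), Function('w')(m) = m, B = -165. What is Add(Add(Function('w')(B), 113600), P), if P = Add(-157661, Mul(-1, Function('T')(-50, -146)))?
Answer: -43041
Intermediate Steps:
Function('T')(V, g) = Add(-357, Mul(-3, Add(4, V), Add(140, g))) (Function('T')(V, g) = Mul(-3, Add(Add(38, 81), Mul(Add(V, 4), Add(g, 140)))) = Mul(-3, Add(119, Mul(Add(4, V), Add(140, g)))) = Add(-357, Mul(-3, Add(4, V), Add(140, g))))
P = -156476 (P = Add(-157661, Mul(-1, Add(-2037, Mul(-420, -50), Mul(-12, -146), Mul(-3, -50, -146)))) = Add(-157661, Mul(-1, Add(-2037, 21000, 1752, -21900))) = Add(-157661, Mul(-1, -1185)) = Add(-157661, 1185) = -156476)
Add(Add(Function('w')(B), 113600), P) = Add(Add(-165, 113600), -156476) = Add(113435, -156476) = -43041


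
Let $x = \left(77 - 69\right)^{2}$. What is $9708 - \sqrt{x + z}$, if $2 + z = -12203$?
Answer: $9708 - 3 i \sqrt{1349} \approx 9708.0 - 110.19 i$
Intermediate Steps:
$z = -12205$ ($z = -2 - 12203 = -12205$)
$x = 64$ ($x = 8^{2} = 64$)
$9708 - \sqrt{x + z} = 9708 - \sqrt{64 - 12205} = 9708 - \sqrt{-12141} = 9708 - 3 i \sqrt{1349}$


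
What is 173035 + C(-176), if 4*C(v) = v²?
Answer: 180779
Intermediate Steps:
C(v) = v²/4
173035 + C(-176) = 173035 + (¼)*(-176)² = 173035 + (¼)*30976 = 173035 + 7744 = 180779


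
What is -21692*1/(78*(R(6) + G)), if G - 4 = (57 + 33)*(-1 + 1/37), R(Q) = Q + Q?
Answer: 200651/51636 ≈ 3.8859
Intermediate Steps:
R(Q) = 2*Q
G = -3092/37 (G = 4 + (57 + 33)*(-1 + 1/37) = 4 + 90*(-1 + 1/37) = 4 + 90*(-36/37) = 4 - 3240/37 = -3092/37 ≈ -83.568)
-21692*1/(78*(R(6) + G)) = -21692*1/(78*(2*6 - 3092/37)) = -21692*1/(78*(12 - 3092/37)) = -21692/(78*(-2648/37)) = -21692/(-206544/37) = -21692*(-37/206544) = 200651/51636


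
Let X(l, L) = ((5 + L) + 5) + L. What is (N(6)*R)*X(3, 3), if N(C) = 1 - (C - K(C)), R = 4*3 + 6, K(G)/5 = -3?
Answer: -5760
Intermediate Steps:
K(G) = -15 (K(G) = 5*(-3) = -15)
R = 18 (R = 12 + 6 = 18)
X(l, L) = 10 + 2*L (X(l, L) = (10 + L) + L = 10 + 2*L)
N(C) = -14 - C (N(C) = 1 - (C - 1*(-15)) = 1 - (C + 15) = 1 - (15 + C) = 1 + (-15 - C) = -14 - C)
(N(6)*R)*X(3, 3) = ((-14 - 1*6)*18)*(10 + 2*3) = ((-14 - 6)*18)*(10 + 6) = -20*18*16 = -360*16 = -5760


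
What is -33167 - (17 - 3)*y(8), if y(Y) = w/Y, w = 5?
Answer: -132703/4 ≈ -33176.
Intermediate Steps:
y(Y) = 5/Y
-33167 - (17 - 3)*y(8) = -33167 - (17 - 3)*5/8 = -33167 - 14*5*(⅛) = -33167 - 14*5/8 = -33167 - 1*35/4 = -33167 - 35/4 = -132703/4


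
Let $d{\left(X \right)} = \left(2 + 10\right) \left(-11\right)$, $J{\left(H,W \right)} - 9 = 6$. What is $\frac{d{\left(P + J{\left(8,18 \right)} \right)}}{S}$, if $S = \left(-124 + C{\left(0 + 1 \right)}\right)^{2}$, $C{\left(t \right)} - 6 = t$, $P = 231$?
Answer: $- \frac{44}{4563} \approx -0.0096428$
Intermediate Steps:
$J{\left(H,W \right)} = 15$ ($J{\left(H,W \right)} = 9 + 6 = 15$)
$C{\left(t \right)} = 6 + t$
$d{\left(X \right)} = -132$ ($d{\left(X \right)} = 12 \left(-11\right) = -132$)
$S = 13689$ ($S = \left(-124 + \left(6 + \left(0 + 1\right)\right)\right)^{2} = \left(-124 + \left(6 + 1\right)\right)^{2} = \left(-124 + 7\right)^{2} = \left(-117\right)^{2} = 13689$)
$\frac{d{\left(P + J{\left(8,18 \right)} \right)}}{S} = - \frac{132}{13689} = \left(-132\right) \frac{1}{13689} = - \frac{44}{4563}$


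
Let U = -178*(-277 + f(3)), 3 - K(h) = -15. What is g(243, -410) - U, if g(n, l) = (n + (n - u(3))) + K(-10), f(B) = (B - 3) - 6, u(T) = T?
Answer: -49873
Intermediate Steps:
f(B) = -9 + B (f(B) = (-3 + B) - 6 = -9 + B)
K(h) = 18 (K(h) = 3 - 1*(-15) = 3 + 15 = 18)
g(n, l) = 15 + 2*n (g(n, l) = (n + (n - 1*3)) + 18 = (n + (n - 3)) + 18 = (n + (-3 + n)) + 18 = (-3 + 2*n) + 18 = 15 + 2*n)
U = 50374 (U = -178*(-277 + (-9 + 3)) = -178*(-277 - 6) = -178*(-283) = 50374)
g(243, -410) - U = (15 + 2*243) - 1*50374 = (15 + 486) - 50374 = 501 - 50374 = -49873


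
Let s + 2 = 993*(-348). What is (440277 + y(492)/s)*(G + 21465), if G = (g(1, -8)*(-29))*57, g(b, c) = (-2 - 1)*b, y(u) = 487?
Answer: 2010136586229540/172783 ≈ 1.1634e+10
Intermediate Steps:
s = -345566 (s = -2 + 993*(-348) = -2 - 345564 = -345566)
g(b, c) = -3*b
G = 4959 (G = (-3*1*(-29))*57 = -3*(-29)*57 = 87*57 = 4959)
(440277 + y(492)/s)*(G + 21465) = (440277 + 487/(-345566))*(4959 + 21465) = (440277 + 487*(-1/345566))*26424 = (440277 - 487/345566)*26424 = (152144761295/345566)*26424 = 2010136586229540/172783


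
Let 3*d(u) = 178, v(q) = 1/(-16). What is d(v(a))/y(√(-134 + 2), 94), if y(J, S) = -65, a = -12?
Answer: -178/195 ≈ -0.91282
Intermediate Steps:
v(q) = -1/16
d(u) = 178/3 (d(u) = (⅓)*178 = 178/3)
d(v(a))/y(√(-134 + 2), 94) = (178/3)/(-65) = (178/3)*(-1/65) = -178/195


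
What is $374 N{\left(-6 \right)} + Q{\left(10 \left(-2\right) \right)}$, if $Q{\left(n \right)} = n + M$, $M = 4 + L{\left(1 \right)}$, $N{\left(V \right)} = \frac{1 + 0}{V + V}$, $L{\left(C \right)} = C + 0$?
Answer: $- \frac{277}{6} \approx -46.167$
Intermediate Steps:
$L{\left(C \right)} = C$
$N{\left(V \right)} = \frac{1}{2 V}$ ($N{\left(V \right)} = 1 \frac{1}{2 V} = \frac{1}{2 V}$)
$M = 5$ ($M = 4 + 1 = 5$)
$Q{\left(n \right)} = 5 + n$ ($Q{\left(n \right)} = n + 5 = 5 + n$)
$374 N{\left(-6 \right)} + Q{\left(10 \left(-2\right) \right)} = 374 \frac{1}{2 \left(-6\right)} + \left(5 + 10 \left(-2\right)\right) = 374 \cdot \frac{1}{2} \left(- \frac{1}{6}\right) + \left(5 - 20\right) = 374 \left(- \frac{1}{12}\right) - 15 = - \frac{187}{6} - 15 = - \frac{277}{6}$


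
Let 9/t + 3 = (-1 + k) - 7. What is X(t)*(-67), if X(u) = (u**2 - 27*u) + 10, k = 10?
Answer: -22378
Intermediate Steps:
t = -9 (t = 9/(-3 + ((-1 + 10) - 7)) = 9/(-3 + (9 - 7)) = 9/(-3 + 2) = 9/(-1) = 9*(-1) = -9)
X(u) = 10 + u**2 - 27*u
X(t)*(-67) = (10 + (-9)**2 - 27*(-9))*(-67) = (10 + 81 + 243)*(-67) = 334*(-67) = -22378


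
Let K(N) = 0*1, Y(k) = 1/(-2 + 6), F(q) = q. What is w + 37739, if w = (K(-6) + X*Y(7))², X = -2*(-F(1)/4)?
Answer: 2415297/64 ≈ 37739.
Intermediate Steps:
Y(k) = ¼ (Y(k) = 1/4 = ¼)
K(N) = 0
X = ½ (X = -2/((-4/1)) = -2/((-4*1)) = -2/(-4) = -2*(-¼) = ½ ≈ 0.50000)
w = 1/64 (w = (0 + (½)*(¼))² = (0 + ⅛)² = (⅛)² = 1/64 ≈ 0.015625)
w + 37739 = 1/64 + 37739 = 2415297/64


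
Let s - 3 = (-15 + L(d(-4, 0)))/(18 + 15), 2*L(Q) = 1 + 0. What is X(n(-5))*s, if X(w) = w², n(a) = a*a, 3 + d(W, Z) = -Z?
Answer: 105625/66 ≈ 1600.4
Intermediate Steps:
d(W, Z) = -3 - Z
L(Q) = ½ (L(Q) = (1 + 0)/2 = (½)*1 = ½)
n(a) = a²
s = 169/66 (s = 3 + (-15 + ½)/(18 + 15) = 3 - 29/2/33 = 3 - 29/2*1/33 = 3 - 29/66 = 169/66 ≈ 2.5606)
X(n(-5))*s = ((-5)²)²*(169/66) = 25²*(169/66) = 625*(169/66) = 105625/66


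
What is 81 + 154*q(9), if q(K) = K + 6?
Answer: 2391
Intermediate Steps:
q(K) = 6 + K
81 + 154*q(9) = 81 + 154*(6 + 9) = 81 + 154*15 = 81 + 2310 = 2391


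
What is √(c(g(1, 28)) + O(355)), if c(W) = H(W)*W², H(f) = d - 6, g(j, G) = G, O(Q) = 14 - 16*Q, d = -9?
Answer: I*√17426 ≈ 132.01*I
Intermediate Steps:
H(f) = -15 (H(f) = -9 - 6 = -15)
c(W) = -15*W²
√(c(g(1, 28)) + O(355)) = √(-15*28² + (14 - 16*355)) = √(-15*784 + (14 - 5680)) = √(-11760 - 5666) = √(-17426) = I*√17426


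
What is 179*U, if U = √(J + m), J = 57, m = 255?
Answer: 358*√78 ≈ 3161.8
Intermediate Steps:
U = 2*√78 (U = √(57 + 255) = √312 = 2*√78 ≈ 17.664)
179*U = 179*(2*√78) = 358*√78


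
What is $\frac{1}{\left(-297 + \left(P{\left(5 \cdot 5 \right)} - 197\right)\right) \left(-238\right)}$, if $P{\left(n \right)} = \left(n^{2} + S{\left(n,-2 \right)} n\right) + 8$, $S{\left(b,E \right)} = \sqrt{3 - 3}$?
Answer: $- \frac{1}{33082} \approx -3.0228 \cdot 10^{-5}$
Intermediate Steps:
$S{\left(b,E \right)} = 0$ ($S{\left(b,E \right)} = \sqrt{0} = 0$)
$P{\left(n \right)} = 8 + n^{2}$ ($P{\left(n \right)} = \left(n^{2} + 0 n\right) + 8 = \left(n^{2} + 0\right) + 8 = n^{2} + 8 = 8 + n^{2}$)
$\frac{1}{\left(-297 + \left(P{\left(5 \cdot 5 \right)} - 197\right)\right) \left(-238\right)} = \frac{1}{\left(-297 + \left(\left(8 + \left(5 \cdot 5\right)^{2}\right) - 197\right)\right) \left(-238\right)} = \frac{1}{\left(-297 + \left(\left(8 + 25^{2}\right) - 197\right)\right) \left(-238\right)} = \frac{1}{\left(-297 + \left(\left(8 + 625\right) - 197\right)\right) \left(-238\right)} = \frac{1}{\left(-297 + \left(633 - 197\right)\right) \left(-238\right)} = \frac{1}{\left(-297 + 436\right) \left(-238\right)} = \frac{1}{139 \left(-238\right)} = \frac{1}{-33082} = - \frac{1}{33082}$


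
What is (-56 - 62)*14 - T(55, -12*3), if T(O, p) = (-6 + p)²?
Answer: -3416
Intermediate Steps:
(-56 - 62)*14 - T(55, -12*3) = (-56 - 62)*14 - (-6 - 12*3)² = -118*14 - (-6 - 36)² = -1652 - 1*(-42)² = -1652 - 1*1764 = -1652 - 1764 = -3416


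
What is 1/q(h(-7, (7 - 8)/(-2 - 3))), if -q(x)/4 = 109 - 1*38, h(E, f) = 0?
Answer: -1/284 ≈ -0.0035211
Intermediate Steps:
q(x) = -284 (q(x) = -4*(109 - 1*38) = -4*(109 - 38) = -4*71 = -284)
1/q(h(-7, (7 - 8)/(-2 - 3))) = 1/(-284) = -1/284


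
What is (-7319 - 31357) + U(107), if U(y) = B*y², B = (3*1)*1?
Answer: -4329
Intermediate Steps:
B = 3 (B = 3*1 = 3)
U(y) = 3*y²
(-7319 - 31357) + U(107) = (-7319 - 31357) + 3*107² = -38676 + 3*11449 = -38676 + 34347 = -4329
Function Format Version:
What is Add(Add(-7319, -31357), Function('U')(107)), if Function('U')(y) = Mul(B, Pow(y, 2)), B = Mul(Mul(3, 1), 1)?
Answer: -4329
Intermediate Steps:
B = 3 (B = Mul(3, 1) = 3)
Function('U')(y) = Mul(3, Pow(y, 2))
Add(Add(-7319, -31357), Function('U')(107)) = Add(Add(-7319, -31357), Mul(3, Pow(107, 2))) = Add(-38676, Mul(3, 11449)) = Add(-38676, 34347) = -4329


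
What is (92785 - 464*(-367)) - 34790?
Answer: 228283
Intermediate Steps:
(92785 - 464*(-367)) - 34790 = (92785 + 170288) - 34790 = 263073 - 34790 = 228283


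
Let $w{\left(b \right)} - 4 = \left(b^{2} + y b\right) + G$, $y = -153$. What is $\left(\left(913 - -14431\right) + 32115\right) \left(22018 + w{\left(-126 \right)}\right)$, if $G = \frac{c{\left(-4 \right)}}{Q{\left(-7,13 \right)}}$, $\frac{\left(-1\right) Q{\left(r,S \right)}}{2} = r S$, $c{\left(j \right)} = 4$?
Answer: $\frac{246930031262}{91} \approx 2.7135 \cdot 10^{9}$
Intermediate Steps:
$Q{\left(r,S \right)} = - 2 S r$ ($Q{\left(r,S \right)} = - 2 r S = - 2 S r$)
$G = \frac{2}{91}$ ($G = \frac{4}{\left(-2\right) 13 \left(-7\right)} = \frac{4}{182} = 4 \cdot \frac{1}{182} = \frac{2}{91} \approx 0.021978$)
$w{\left(b \right)} = \frac{366}{91} + b^{2} - 153 b$ ($w{\left(b \right)} = 4 + \left(\left(b^{2} - 153 b\right) + \frac{2}{91}\right) = 4 + \left(\frac{2}{91} + b^{2} - 153 b\right) = \frac{366}{91} + b^{2} - 153 b$)
$\left(\left(913 - -14431\right) + 32115\right) \left(22018 + w{\left(-126 \right)}\right) = \left(\left(913 - -14431\right) + 32115\right) \left(22018 + \left(\frac{366}{91} + \left(-126\right)^{2} - -19278\right)\right) = \left(\left(913 + 14431\right) + 32115\right) \left(22018 + \left(\frac{366}{91} + 15876 + 19278\right)\right) = \left(15344 + 32115\right) \left(22018 + \frac{3199380}{91}\right) = 47459 \cdot \frac{5203018}{91} = \frac{246930031262}{91}$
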